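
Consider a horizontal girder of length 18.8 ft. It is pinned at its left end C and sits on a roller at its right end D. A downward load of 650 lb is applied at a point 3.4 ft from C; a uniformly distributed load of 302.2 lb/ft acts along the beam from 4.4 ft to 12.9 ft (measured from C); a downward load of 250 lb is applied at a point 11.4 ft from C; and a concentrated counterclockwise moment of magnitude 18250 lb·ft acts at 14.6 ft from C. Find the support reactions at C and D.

C_x = 0, C_y = 2988 lb, D_y = 480.3 lb

Resultant of the distributed load: 302.2 × 8.5 = 2568.7 lb at 8.65 ft from C.
Taking moments about C: D_y·18.8 − 650·3.4 − (302.2·8.5)·8.65 − 250·11.4 + 18250 = 0 → D_y = 9029.255/18.8 = 480.28 ≈ 480.3 lb.
ΣF_y = 0: C_y + 480.28 − 650 − 302.2·8.5 − 250 = 0 → C_y = 2988 lb.
ΣF_x = 0: no horizontal applied forces, so C_x = 0.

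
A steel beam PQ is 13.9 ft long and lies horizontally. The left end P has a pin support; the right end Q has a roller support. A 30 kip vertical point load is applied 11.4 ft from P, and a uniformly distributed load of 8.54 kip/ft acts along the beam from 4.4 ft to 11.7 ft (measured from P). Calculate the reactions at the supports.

P_x = 0, P_y = 31.63 kip, Q_y = 60.71 kip

Resultant of the distributed load: 8.54 × 7.3 = 62.342 kip at 8.05 ft from P.
ΣM about P: Q_y·13.9 − 30·11.4 − (8.54·7.3)·8.05 = 0 → Q_y = 843.8531/13.9 = 60.7089 ≈ 60.71 kip.
ΣF_y = 0: P_y + 60.7089 − 30 − 8.54·7.3 = 0 → P_y = 31.63 kip.
ΣF_x = 0: no horizontal applied forces, so P_x = 0.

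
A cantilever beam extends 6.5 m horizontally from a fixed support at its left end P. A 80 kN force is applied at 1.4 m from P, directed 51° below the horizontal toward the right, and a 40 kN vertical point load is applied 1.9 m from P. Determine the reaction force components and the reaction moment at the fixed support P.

P_x = -50.35 kN, P_y = 102.2 kN, M_P = 163.0 kN·m

ΣF_x = 0: P_x + 80·cos51° = 0 → P_x = -50.35 kN.
ΣF_y = 0: P_y − 80·sin51° − 40 = 0 → P_y = 102.2 kN.
ΣM about P: M_P − 80·sin51°·1.4 − 40·1.9 = 0 → M_P = 163.0 kN·m.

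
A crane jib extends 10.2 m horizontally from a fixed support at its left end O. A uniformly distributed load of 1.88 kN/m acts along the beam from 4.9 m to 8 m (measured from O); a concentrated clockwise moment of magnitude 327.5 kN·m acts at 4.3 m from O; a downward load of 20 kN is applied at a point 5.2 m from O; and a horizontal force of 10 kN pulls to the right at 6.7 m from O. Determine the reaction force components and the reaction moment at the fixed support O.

O_x = -10.00 kN, O_y = 25.83 kN, M_O = 469.1 kN·m

Resultant of the distributed load: 1.88 × 3.1 = 5.828 kN at 6.45 m from O.
ΣF_x = 0: O_x + 10 = 0 → O_x = -10.00 kN.
ΣF_y = 0: O_y − 1.88·3.1 − 20 = 0 → O_y = 25.83 kN.
ΣM about O: M_O − (1.88·3.1)·6.45 − 327.5 − 20·5.2 = 0 → M_O = 469.1 kN·m.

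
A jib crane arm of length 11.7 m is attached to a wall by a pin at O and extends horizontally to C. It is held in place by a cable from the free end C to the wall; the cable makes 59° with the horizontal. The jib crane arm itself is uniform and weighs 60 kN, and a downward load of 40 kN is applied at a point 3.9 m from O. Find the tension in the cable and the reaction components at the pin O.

T = 50.55 kN, O_x = 26.04 kN, O_y = 56.67 kN

ΣM about O: T·sin59°·11.7 − 60·5.85 − 40·3.9 = 0 → T = 507/(11.7·0.857167) = 50.5541 ≈ 50.55 kN.
ΣF_x = 0: O_x − T·cos59° = 0 → O_x = 50.5541 × 0.515038 = 26.04 kN.
ΣF_y = 0: O_y + T·sin59° − 60 − 40 = 0 → O_y = 100 − 50.5541 × 0.857167 = 56.67 kN.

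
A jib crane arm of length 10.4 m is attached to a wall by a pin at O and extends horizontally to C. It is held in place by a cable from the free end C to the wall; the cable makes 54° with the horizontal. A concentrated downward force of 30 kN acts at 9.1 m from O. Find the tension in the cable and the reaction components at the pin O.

T = 32.45 kN, O_x = 19.07 kN, O_y = 3.750 kN

ΣM about O: T·sin54°·10.4 − 30·9.1 = 0 → T = 273/(10.4·0.809017) = 32.4468 ≈ 32.45 kN.
ΣF_x = 0: O_x − T·cos54° = 0 → O_x = 32.4468 × 0.587785 = 19.07 kN.
ΣF_y = 0: O_y + T·sin54° − 30 = 0 → O_y = 30 − 32.4468 × 0.809017 = 3.750 kN.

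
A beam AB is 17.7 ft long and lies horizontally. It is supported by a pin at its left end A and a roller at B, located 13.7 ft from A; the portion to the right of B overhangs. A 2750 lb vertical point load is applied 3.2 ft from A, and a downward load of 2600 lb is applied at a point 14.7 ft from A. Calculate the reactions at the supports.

Taking moments about A: B_y·13.7 − 2750·3.2 − 2600·14.7 = 0 → B_y = 47020/13.7 = 3432.12 ≈ 3432 lb.
ΣF_y = 0: A_y + 3432.12 − 2750 − 2600 = 0 → A_y = 1918 lb.
ΣF_x = 0: no horizontal applied forces, so A_x = 0.

A_x = 0, A_y = 1918 lb, B_y = 3432 lb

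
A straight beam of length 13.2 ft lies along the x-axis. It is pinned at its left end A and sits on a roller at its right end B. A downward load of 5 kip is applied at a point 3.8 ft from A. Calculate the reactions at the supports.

Taking moments about A: B_y·13.2 − 5·3.8 = 0 → B_y = 19/13.2 = 1.43939 ≈ 1.439 kip.
ΣF_y = 0: A_y + 1.43939 − 5 = 0 → A_y = 3.561 kip.
ΣF_x = 0: no horizontal applied forces, so A_x = 0.

A_x = 0, A_y = 3.561 kip, B_y = 1.439 kip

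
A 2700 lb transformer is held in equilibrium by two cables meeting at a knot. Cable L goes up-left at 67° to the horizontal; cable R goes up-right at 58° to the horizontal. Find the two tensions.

T_L = 1747 lb, T_R = 1288 lb

ΣF_x = 0: −T_L·cos67° + T_R·cos58° = 0 → T_R = 0.737341·T_L.
ΣF_y = 0: T_L·sin67° + T_R·sin58° = 2700.
Substitute: T_L·(0.920505 + 0.737341·0.848048) = 2700 → T_L = 1746.66 ≈ 1747 lb.
Then T_R = 0.737341 × 1746.66 = 1288 lb.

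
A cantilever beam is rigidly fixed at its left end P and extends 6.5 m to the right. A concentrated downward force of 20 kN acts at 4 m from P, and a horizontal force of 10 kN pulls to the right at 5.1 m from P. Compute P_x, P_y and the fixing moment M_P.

P_x = -10.00 kN, P_y = 20.00 kN, M_P = 80.00 kN·m

ΣF_x = 0: P_x + 10 = 0 → P_x = -10.00 kN.
ΣF_y = 0: P_y − 20 = 0 → P_y = 20.00 kN.
ΣM about P: M_P − 20·4 = 0 → M_P = 80.00 kN·m.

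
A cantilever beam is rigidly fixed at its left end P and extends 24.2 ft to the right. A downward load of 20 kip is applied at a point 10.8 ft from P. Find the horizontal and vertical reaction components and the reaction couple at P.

P_x = 0, P_y = 20.00 kip, M_P = 216.0 kip·ft

ΣF_x = 0: P_x = 0.
ΣF_y = 0: P_y − 20 = 0 → P_y = 20.00 kip.
ΣM about P: M_P − 20·10.8 = 0 → M_P = 216.0 kip·ft.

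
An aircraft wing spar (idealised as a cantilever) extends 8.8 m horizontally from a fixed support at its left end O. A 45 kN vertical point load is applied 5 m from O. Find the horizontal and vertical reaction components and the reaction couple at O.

ΣF_x = 0: O_x = 0.
ΣF_y = 0: O_y − 45 = 0 → O_y = 45.00 kN.
ΣM about O: M_O − 45·5 = 0 → M_O = 225.0 kN·m.

O_x = 0, O_y = 45.00 kN, M_O = 225.0 kN·m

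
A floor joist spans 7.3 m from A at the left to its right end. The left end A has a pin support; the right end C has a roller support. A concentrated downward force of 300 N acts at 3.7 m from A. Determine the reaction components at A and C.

ΣM about A: C_y·7.3 − 300·3.7 = 0 → C_y = 1110/7.3 = 152.055 ≈ 152.1 N.
ΣF_y = 0: A_y + 152.055 − 300 = 0 → A_y = 147.9 N.
ΣF_x = 0: no horizontal applied forces, so A_x = 0.

A_x = 0, A_y = 147.9 N, C_y = 152.1 N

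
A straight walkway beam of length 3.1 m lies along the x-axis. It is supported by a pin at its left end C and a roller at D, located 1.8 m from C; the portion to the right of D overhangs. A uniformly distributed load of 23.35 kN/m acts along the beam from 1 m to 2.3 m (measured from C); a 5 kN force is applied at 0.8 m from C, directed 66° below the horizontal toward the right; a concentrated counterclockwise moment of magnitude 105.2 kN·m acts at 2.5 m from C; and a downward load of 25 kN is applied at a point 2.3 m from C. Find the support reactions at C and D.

C_x = -2.034 kN, C_y = 56.57 kN, D_y = 3.356 kN

Resultant of the distributed load: 23.35 × 1.3 = 30.355 kN at 1.65 m from C.
ΣM about C: D_y·1.8 − (23.35·1.3)·1.65 − 5·sin66°·0.8 + 105.2 − 25·2.3 = 0 → D_y = 6.03993/1.8 = 3.35552 ≈ 3.356 kN.
ΣF_y = 0: C_y + 3.35552 − 23.35·1.3 − 5·sin66° − 25 = 0 → C_y = 56.57 kN.
ΣF_x = 0: C_x + 5·cos66° = 0 → C_x = -2.034 kN.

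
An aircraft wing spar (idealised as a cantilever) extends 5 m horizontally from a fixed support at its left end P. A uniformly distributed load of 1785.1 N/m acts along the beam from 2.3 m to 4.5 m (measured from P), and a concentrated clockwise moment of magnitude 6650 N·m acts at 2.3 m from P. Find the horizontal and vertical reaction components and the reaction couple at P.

P_x = 0, P_y = 3927 N, M_P = 20000 N·m

Resultant of the distributed load: 1785.1 × 2.2 = 3927.22 N at 3.4 m from P.
ΣF_x = 0: P_x = 0.
ΣF_y = 0: P_y − 1785.1·2.2 = 0 → P_y = 3927 N.
ΣM about P: M_P − (1785.1·2.2)·3.4 − 6650 = 0 → M_P = 20000 N·m.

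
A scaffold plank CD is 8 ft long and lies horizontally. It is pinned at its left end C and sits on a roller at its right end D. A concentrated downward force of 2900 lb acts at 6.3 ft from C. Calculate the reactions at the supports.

Taking moments about C: D_y·8 − 2900·6.3 = 0 → D_y = 18270/8 = 2283.75 ≈ 2284 lb.
ΣF_y = 0: C_y + 2283.75 − 2900 = 0 → C_y = 616.2 lb.
ΣF_x = 0: no horizontal applied forces, so C_x = 0.

C_x = 0, C_y = 616.2 lb, D_y = 2284 lb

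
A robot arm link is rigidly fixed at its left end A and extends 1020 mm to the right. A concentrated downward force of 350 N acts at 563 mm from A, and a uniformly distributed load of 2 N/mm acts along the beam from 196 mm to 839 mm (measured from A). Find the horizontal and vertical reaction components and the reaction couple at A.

Resultant of the distributed load: 2 × 643 = 1286 N at 517.5 mm from A.
ΣF_x = 0: A_x = 0.
ΣF_y = 0: A_y − 350 − 2·643 = 0 → A_y = 1636 N.
ΣM about A: M_A − 350·563 − (2·643)·517.5 = 0 → M_A = 862600 N·mm.

A_x = 0, A_y = 1636 N, M_A = 862600 N·mm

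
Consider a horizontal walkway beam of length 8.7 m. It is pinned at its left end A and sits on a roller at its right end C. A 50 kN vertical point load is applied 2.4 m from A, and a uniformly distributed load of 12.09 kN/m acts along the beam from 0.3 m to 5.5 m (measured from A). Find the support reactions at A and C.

Resultant of the distributed load: 12.09 × 5.2 = 62.868 kN at 2.9 m from A.
Moments about A: C_y·8.7 − 50·2.4 − (12.09·5.2)·2.9 = 0 → C_y = 302.3172/8.7 = 34.7491 ≈ 34.75 kN.
ΣF_y = 0: A_y + 34.7491 − 50 − 12.09·5.2 = 0 → A_y = 78.12 kN.
ΣF_x = 0: no horizontal applied forces, so A_x = 0.

A_x = 0, A_y = 78.12 kN, C_y = 34.75 kN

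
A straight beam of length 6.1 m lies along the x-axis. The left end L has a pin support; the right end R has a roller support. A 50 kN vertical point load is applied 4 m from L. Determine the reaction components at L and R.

L_x = 0, L_y = 17.21 kN, R_y = 32.79 kN

ΣM about L: R_y·6.1 − 50·4 = 0 → R_y = 200/6.1 = 32.7869 ≈ 32.79 kN.
ΣF_y = 0: L_y + 32.7869 − 50 = 0 → L_y = 17.21 kN.
ΣF_x = 0: no horizontal applied forces, so L_x = 0.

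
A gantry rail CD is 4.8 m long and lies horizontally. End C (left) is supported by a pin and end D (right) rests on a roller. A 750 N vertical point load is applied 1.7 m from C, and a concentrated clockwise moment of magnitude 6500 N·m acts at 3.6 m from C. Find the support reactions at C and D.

Taking moments about C: D_y·4.8 − 750·1.7 − 6500 = 0 → D_y = 7775/4.8 = 1619.79 ≈ 1620 N.
ΣF_y = 0: C_y + 1619.79 − 750 = 0 → C_y = -869.8 N.
ΣF_x = 0: no horizontal applied forces, so C_x = 0.

C_x = 0, C_y = -869.8 N, D_y = 1620 N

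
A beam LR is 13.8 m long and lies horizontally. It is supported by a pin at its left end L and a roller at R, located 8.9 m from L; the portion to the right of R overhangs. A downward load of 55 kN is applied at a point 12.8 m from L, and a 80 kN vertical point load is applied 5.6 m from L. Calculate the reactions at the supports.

Taking moments about L: R_y·8.9 − 55·12.8 − 80·5.6 = 0 → R_y = 1152/8.9 = 129.438 ≈ 129.4 kN.
ΣF_y = 0: L_y + 129.438 − 55 − 80 = 0 → L_y = 5.562 kN.
ΣF_x = 0: no horizontal applied forces, so L_x = 0.

L_x = 0, L_y = 5.562 kN, R_y = 129.4 kN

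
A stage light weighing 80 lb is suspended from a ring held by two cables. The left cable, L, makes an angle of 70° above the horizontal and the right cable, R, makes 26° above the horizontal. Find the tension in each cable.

T_L = 72.30 lb, T_R = 27.51 lb

ΣF_x = 0: −T_L·cos70° + T_R·cos26° = 0 → T_R = 0.380532·T_L.
ΣF_y = 0: T_L·sin70° + T_R·sin26° = 80.
Substitute: T_L·(0.939693 + 0.380532·0.438371) = 80 → T_L = 72.2996 ≈ 72.30 lb.
Then T_R = 0.380532 × 72.2996 = 27.51 lb.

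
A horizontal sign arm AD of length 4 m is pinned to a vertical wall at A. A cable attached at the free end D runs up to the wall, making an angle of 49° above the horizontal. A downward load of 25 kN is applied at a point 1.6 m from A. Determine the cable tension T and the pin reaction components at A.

T = 13.25 kN, A_x = 8.693 kN, A_y = 15.00 kN

ΣM about A: T·sin49°·4 − 25·1.6 = 0 → T = 40/(4·0.75471) = 13.2501 ≈ 13.25 kN.
ΣF_x = 0: A_x − T·cos49° = 0 → A_x = 13.2501 × 0.656059 = 8.693 kN.
ΣF_y = 0: A_y + T·sin49° − 25 = 0 → A_y = 25 − 13.2501 × 0.75471 = 15.00 kN.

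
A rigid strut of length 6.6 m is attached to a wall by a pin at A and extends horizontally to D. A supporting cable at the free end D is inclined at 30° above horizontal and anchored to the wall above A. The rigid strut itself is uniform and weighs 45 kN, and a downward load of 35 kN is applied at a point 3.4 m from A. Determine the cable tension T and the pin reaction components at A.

T = 81.06 kN, A_x = 70.20 kN, A_y = 39.47 kN

ΣM about A: T·sin30°·6.6 − 45·3.3 − 35·3.4 = 0 → T = 267.5/(6.6·0.5) = 81.0606 ≈ 81.06 kN.
ΣF_x = 0: A_x − T·cos30° = 0 → A_x = 81.0606 × 0.866025 = 70.20 kN.
ΣF_y = 0: A_y + T·sin30° − 45 − 35 = 0 → A_y = 80 − 81.0606 × 0.5 = 39.47 kN.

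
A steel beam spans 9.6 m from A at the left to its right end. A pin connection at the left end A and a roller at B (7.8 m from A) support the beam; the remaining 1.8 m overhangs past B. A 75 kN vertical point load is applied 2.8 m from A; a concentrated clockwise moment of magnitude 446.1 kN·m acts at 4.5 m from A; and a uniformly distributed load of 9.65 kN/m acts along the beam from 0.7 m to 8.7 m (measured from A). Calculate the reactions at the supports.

A_x = 0, A_y = 21.57 kN, B_y = 130.6 kN

Resultant of the distributed load: 9.65 × 8 = 77.2 kN at 4.7 m from A.
ΣM about A: B_y·7.8 − 75·2.8 − 446.1 − (9.65·8)·4.7 = 0 → B_y = 1018.94/7.8 = 130.633 ≈ 130.6 kN.
ΣF_y = 0: A_y + 130.633 − 75 − 9.65·8 = 0 → A_y = 21.57 kN.
ΣF_x = 0: no horizontal applied forces, so A_x = 0.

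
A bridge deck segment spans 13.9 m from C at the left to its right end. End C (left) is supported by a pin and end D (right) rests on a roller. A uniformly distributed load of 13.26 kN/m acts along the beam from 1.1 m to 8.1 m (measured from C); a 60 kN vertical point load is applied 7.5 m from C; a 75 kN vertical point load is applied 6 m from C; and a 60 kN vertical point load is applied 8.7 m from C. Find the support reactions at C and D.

C_x = 0, C_y = 154.8 kN, D_y = 133.0 kN

Resultant of the distributed load: 13.26 × 7 = 92.82 kN at 4.6 m from C.
Moments about C: D_y·13.9 − (13.26·7)·4.6 − 60·7.5 − 75·6 − 60·8.7 = 0 → D_y = 1848.972/13.9 = 133.02 ≈ 133.0 kN.
ΣF_y = 0: C_y + 133.02 − 13.26·7 − 60 − 75 − 60 = 0 → C_y = 154.8 kN.
ΣF_x = 0: no horizontal applied forces, so C_x = 0.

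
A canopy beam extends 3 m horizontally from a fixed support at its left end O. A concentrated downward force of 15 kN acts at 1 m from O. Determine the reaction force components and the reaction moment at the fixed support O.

O_x = 0, O_y = 15.00 kN, M_O = 15.00 kN·m

ΣF_x = 0: O_x = 0.
ΣF_y = 0: O_y − 15 = 0 → O_y = 15.00 kN.
ΣM about O: M_O − 15·1 = 0 → M_O = 15.00 kN·m.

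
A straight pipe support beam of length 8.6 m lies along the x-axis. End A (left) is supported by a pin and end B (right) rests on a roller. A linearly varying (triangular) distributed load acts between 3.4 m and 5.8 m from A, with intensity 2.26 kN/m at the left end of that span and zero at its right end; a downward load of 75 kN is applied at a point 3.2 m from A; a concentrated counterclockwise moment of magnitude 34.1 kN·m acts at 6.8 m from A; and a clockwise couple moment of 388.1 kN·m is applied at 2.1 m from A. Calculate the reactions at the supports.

A_x = 0, A_y = 7.318 kN, B_y = 70.39 kN

Resultant of the triangular load: ½ × 2.26 × 2.4 = 2.712 kN, acting at 4.2 m from A (one-third of the span from the peak).
Moments about A: B_y·8.6 − (½·2.26·2.4)·4.2 − 75·3.2 + 34.1 − 388.1 = 0 → B_y = 605.3904/8.6 = 70.3942 ≈ 70.39 kN.
ΣF_y = 0: A_y + 70.3942 − ½·2.26·2.4 − 75 = 0 → A_y = 7.318 kN.
ΣF_x = 0: no horizontal applied forces, so A_x = 0.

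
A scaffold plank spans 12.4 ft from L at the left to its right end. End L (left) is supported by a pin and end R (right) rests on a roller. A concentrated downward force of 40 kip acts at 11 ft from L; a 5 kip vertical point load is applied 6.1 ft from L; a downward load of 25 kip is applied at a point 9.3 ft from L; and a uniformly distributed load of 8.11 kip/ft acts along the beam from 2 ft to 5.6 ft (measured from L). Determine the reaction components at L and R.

Resultant of the distributed load: 8.11 × 3.6 = 29.196 kip at 3.8 ft from L.
Moments about L: R_y·12.4 − 40·11 − 5·6.1 − 25·9.3 − (8.11·3.6)·3.8 = 0 → R_y = 813.9448/12.4 = 65.6407 ≈ 65.64 kip.
ΣF_y = 0: L_y + 65.6407 − 40 − 5 − 25 − 8.11·3.6 = 0 → L_y = 33.56 kip.
ΣF_x = 0: no horizontal applied forces, so L_x = 0.

L_x = 0, L_y = 33.56 kip, R_y = 65.64 kip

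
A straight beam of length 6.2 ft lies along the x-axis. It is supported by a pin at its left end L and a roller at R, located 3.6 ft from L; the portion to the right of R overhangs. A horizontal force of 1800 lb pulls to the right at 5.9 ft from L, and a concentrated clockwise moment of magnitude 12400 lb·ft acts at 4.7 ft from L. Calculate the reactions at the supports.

L_x = -1800 lb, L_y = -3444 lb, R_y = 3444 lb

Taking moments about L: R_y·3.6 − 12400 = 0 → R_y = 12400/3.6 = 3444.44 ≈ 3444 lb.
ΣF_y = 0: L_y + 3444.44  = 0 → L_y = -3444 lb.
ΣF_x = 0: L_x + 1800 = 0 → L_x = -1800 lb.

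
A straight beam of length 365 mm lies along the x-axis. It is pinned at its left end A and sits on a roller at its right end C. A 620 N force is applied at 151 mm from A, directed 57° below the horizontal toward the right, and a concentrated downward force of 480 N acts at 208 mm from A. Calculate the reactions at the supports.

A_x = -337.7 N, A_y = 511.3 N, C_y = 488.6 N

ΣM about A: C_y·365 − 620·sin57°·151 − 480·208 = 0 → C_y = 178356/365 = 488.647 ≈ 488.6 N.
ΣF_y = 0: A_y + 488.647 − 620·sin57° − 480 = 0 → A_y = 511.3 N.
ΣF_x = 0: A_x + 620·cos57° = 0 → A_x = -337.7 N.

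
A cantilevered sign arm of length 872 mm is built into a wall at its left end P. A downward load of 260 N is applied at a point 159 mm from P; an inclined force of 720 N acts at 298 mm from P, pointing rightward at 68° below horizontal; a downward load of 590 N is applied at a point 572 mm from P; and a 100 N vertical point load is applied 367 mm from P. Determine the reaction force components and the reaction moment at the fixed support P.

P_x = -269.7 N, P_y = 1618 N, M_P = 614500 N·mm

ΣF_x = 0: P_x + 720·cos68° = 0 → P_x = -269.7 N.
ΣF_y = 0: P_y − 260 − 720·sin68° − 590 − 100 = 0 → P_y = 1618 N.
ΣM about P: M_P − 260·159 − 720·sin68°·298 − 590·572 − 100·367 = 0 → M_P = 614500 N·mm.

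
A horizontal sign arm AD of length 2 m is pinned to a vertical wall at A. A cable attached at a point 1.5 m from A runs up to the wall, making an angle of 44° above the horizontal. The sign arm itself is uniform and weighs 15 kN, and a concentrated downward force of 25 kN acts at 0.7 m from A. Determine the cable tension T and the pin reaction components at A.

ΣM about A: T·sin44°·1.5 − 15·1 − 25·0.7 = 0 → T = 32.5/(1.5·0.694658) = 31.1904 ≈ 31.19 kN.
ΣF_x = 0: A_x − T·cos44° = 0 → A_x = 31.1904 × 0.71934 = 22.44 kN.
ΣF_y = 0: A_y + T·sin44° − 15 − 25 = 0 → A_y = 40 − 31.1904 × 0.694658 = 18.33 kN.

T = 31.19 kN, A_x = 22.44 kN, A_y = 18.33 kN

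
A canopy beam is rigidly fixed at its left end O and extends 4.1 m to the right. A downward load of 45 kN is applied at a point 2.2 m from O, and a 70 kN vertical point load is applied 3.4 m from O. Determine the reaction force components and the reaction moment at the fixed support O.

ΣF_x = 0: O_x = 0.
ΣF_y = 0: O_y − 45 − 70 = 0 → O_y = 115.0 kN.
ΣM about O: M_O − 45·2.2 − 70·3.4 = 0 → M_O = 337.0 kN·m.

O_x = 0, O_y = 115.0 kN, M_O = 337.0 kN·m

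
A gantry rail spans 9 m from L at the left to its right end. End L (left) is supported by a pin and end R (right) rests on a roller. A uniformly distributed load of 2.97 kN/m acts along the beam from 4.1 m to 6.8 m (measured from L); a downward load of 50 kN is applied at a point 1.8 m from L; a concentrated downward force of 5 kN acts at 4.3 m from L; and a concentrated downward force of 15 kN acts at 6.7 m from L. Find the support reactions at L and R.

Resultant of the distributed load: 2.97 × 2.7 = 8.019 kN at 5.45 m from L.
Taking moments about L: R_y·9 − (2.97·2.7)·5.45 − 50·1.8 − 5·4.3 − 15·6.7 = 0 → R_y = 255.70355/9 = 28.4115 ≈ 28.41 kN.
ΣF_y = 0: L_y + 28.4115 − 2.97·2.7 − 50 − 5 − 15 = 0 → L_y = 49.61 kN.
ΣF_x = 0: no horizontal applied forces, so L_x = 0.

L_x = 0, L_y = 49.61 kN, R_y = 28.41 kN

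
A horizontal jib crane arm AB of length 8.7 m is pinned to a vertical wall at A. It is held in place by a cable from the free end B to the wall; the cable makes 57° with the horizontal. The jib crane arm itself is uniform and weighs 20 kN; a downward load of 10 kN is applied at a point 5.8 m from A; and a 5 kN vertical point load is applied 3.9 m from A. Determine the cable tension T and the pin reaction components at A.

T = 22.55 kN, A_x = 12.28 kN, A_y = 16.09 kN

ΣM about A: T·sin57°·8.7 − 20·4.35 − 10·5.8 − 5·3.9 = 0 → T = 164.5/(8.7·0.838671) = 22.5452 ≈ 22.55 kN.
ΣF_x = 0: A_x − T·cos57° = 0 → A_x = 22.5452 × 0.544639 = 12.28 kN.
ΣF_y = 0: A_y + T·sin57° − 20 − 10 − 5 = 0 → A_y = 35 − 22.5452 × 0.838671 = 16.09 kN.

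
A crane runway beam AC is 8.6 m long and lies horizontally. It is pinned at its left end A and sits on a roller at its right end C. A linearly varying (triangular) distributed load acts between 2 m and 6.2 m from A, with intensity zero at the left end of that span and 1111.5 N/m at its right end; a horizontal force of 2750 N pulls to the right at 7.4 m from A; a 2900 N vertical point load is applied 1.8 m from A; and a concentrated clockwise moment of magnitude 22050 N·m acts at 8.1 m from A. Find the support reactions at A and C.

Resultant of the triangular load: ½ × 1111.5 × 4.2 = 2334.15 N, acting at 4.8 m from A (one-third of the span from the peak).
Taking moments about A: C_y·8.6 − (½·1111.5·4.2)·4.8 − 2900·1.8 − 22050 = 0 → C_y = 38473.92/8.6 = 4473.71 ≈ 4474 N.
ΣF_y = 0: A_y + 4473.71 − ½·1111.5·4.2 − 2900 = 0 → A_y = 760.4 N.
ΣF_x = 0: A_x + 2750 = 0 → A_x = -2750 N.

A_x = -2750 N, A_y = 760.4 N, C_y = 4474 N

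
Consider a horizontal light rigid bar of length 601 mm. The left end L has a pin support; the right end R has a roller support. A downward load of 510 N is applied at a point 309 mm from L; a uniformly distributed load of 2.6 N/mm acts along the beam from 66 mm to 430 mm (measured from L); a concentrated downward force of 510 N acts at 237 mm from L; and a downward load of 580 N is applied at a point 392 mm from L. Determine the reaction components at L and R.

Resultant of the distributed load: 2.6 × 364 = 946.4 N at 248 mm from L.
Moments about L: R_y·601 − 510·309 − (2.6·364)·248 − 510·237 − 580·392 = 0 → R_y = 740527.2/601 = 1232.16 ≈ 1232 N.
ΣF_y = 0: L_y + 1232.16 − 510 − 2.6·364 − 510 − 580 = 0 → L_y = 1314 N.
ΣF_x = 0: no horizontal applied forces, so L_x = 0.

L_x = 0, L_y = 1314 N, R_y = 1232 N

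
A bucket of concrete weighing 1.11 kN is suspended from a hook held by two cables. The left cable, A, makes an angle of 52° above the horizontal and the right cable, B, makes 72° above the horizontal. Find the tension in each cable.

ΣF_x = 0: −T_A·cos52° + T_B·cos72° = 0 → T_B = 1.99232·T_A.
ΣF_y = 0: T_A·sin52° + T_B·sin72° = 1.11.
Substitute: T_A·(0.788011 + 1.99232·0.951057) = 1.11 → T_A = 0.413744 ≈ 0.4137 kN.
Then T_B = 1.99232 × 0.413744 = 0.8243 kN.

T_A = 0.4137 kN, T_B = 0.8243 kN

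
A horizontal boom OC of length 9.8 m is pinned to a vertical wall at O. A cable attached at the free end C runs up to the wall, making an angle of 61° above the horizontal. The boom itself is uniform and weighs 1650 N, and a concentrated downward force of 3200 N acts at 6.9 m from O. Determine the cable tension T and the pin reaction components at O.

ΣM about O: T·sin61°·9.8 − 1650·4.9 − 3200·6.9 = 0 → T = 30165/(9.8·0.87462) = 3519.31 ≈ 3519 N.
ΣF_x = 0: O_x − T·cos61° = 0 → O_x = 3519.31 × 0.48481 = 1706 N.
ΣF_y = 0: O_y + T·sin61° − 1650 − 3200 = 0 → O_y = 4850 − 3519.31 × 0.87462 = 1772 N.

T = 3519 N, O_x = 1706 N, O_y = 1772 N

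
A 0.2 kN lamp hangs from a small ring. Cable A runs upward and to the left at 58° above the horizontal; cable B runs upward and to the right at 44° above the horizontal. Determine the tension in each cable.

T_A = 0.1471 kN, T_B = 0.1084 kN

ΣF_x = 0: −T_A·cos58° + T_B·cos44° = 0 → T_B = 0.736674·T_A.
ΣF_y = 0: T_A·sin58° + T_B·sin44° = 0.2.
Substitute: T_A·(0.848048 + 0.736674·0.694658) = 0.2 → T_A = 0.147082 ≈ 0.1471 kN.
Then T_B = 0.736674 × 0.147082 = 0.1084 kN.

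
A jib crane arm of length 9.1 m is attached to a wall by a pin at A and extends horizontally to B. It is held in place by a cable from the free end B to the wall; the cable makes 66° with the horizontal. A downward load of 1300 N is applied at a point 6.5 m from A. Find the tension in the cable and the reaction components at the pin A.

T = 1016 N, A_x = 413.4 N, A_y = 371.4 N

ΣM about A: T·sin66°·9.1 − 1300·6.5 = 0 → T = 8450/(9.1·0.913545) = 1016.45 ≈ 1016 N.
ΣF_x = 0: A_x − T·cos66° = 0 → A_x = 1016.45 × 0.406737 = 413.4 N.
ΣF_y = 0: A_y + T·sin66° − 1300 = 0 → A_y = 1300 − 1016.45 × 0.913545 = 371.4 N.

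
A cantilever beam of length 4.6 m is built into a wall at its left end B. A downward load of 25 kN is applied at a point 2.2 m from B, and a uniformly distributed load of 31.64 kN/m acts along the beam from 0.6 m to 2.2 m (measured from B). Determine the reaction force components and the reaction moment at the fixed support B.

B_x = 0, B_y = 75.62 kN, M_B = 125.9 kN·m

Resultant of the distributed load: 31.64 × 1.6 = 50.624 kN at 1.4 m from B.
ΣF_x = 0: B_x = 0.
ΣF_y = 0: B_y − 25 − 31.64·1.6 = 0 → B_y = 75.62 kN.
ΣM about B: M_B − 25·2.2 − (31.64·1.6)·1.4 = 0 → M_B = 125.9 kN·m.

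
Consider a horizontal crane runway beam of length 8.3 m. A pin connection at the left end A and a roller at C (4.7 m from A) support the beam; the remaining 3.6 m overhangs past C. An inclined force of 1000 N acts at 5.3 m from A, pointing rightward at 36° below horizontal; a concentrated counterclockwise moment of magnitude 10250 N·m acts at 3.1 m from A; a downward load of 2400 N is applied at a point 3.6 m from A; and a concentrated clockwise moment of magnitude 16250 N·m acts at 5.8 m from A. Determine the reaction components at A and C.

ΣM about A: C_y·4.7 − 1000·sin36°·5.3 + 10250 − 2400·3.6 − 16250 = 0 → C_y = 17755.3/4.7 = 3777.72 ≈ 3778 N.
ΣF_y = 0: A_y + 3777.72 − 1000·sin36° − 2400 = 0 → A_y = -789.9 N.
ΣF_x = 0: A_x + 1000·cos36° = 0 → A_x = -809.0 N.

A_x = -809.0 N, A_y = -789.9 N, C_y = 3778 N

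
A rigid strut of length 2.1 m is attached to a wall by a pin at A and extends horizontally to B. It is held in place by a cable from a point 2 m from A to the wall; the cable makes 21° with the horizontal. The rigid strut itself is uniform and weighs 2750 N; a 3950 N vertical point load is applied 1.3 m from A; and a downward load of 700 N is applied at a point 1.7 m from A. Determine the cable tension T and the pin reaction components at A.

T = 12850 N, A_x = 12000 N, A_y = 2794 N

ΣM about A: T·sin21°·2 − 2750·1.05 − 3950·1.3 − 700·1.7 = 0 → T = 9212.5/(2·0.358368) = 12853.4 ≈ 12850 N.
ΣF_x = 0: A_x − T·cos21° = 0 → A_x = 12853.4 × 0.93358 = 12000 N.
ΣF_y = 0: A_y + T·sin21° − 2750 − 3950 − 700 = 0 → A_y = 7400 − 12853.4 × 0.358368 = 2794 N.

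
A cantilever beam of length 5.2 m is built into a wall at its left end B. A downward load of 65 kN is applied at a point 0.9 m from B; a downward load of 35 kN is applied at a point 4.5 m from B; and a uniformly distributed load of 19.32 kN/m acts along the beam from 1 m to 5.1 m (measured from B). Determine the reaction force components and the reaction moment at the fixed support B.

B_x = 0, B_y = 179.2 kN, M_B = 457.6 kN·m

Resultant of the distributed load: 19.32 × 4.1 = 79.212 kN at 3.05 m from B.
ΣF_x = 0: B_x = 0.
ΣF_y = 0: B_y − 65 − 35 − 19.32·4.1 = 0 → B_y = 179.2 kN.
ΣM about B: M_B − 65·0.9 − 35·4.5 − (19.32·4.1)·3.05 = 0 → M_B = 457.6 kN·m.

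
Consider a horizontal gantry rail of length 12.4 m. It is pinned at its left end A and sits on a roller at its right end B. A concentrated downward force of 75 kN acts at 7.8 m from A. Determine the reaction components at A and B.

A_x = 0, A_y = 27.82 kN, B_y = 47.18 kN

Taking moments about A: B_y·12.4 − 75·7.8 = 0 → B_y = 585/12.4 = 47.1774 ≈ 47.18 kN.
ΣF_y = 0: A_y + 47.1774 − 75 = 0 → A_y = 27.82 kN.
ΣF_x = 0: no horizontal applied forces, so A_x = 0.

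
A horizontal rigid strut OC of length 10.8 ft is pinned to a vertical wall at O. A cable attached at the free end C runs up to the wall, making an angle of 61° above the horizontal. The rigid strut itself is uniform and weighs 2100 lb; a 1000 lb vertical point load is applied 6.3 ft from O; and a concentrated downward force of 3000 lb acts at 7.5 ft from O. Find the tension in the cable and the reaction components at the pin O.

T = 4249 lb, O_x = 2060 lb, O_y = 2383 lb

ΣM about O: T·sin61°·10.8 − 2100·5.4 − 1000·6.3 − 3000·7.5 = 0 → T = 40140/(10.8·0.87462) = 4249.46 ≈ 4249 lb.
ΣF_x = 0: O_x − T·cos61° = 0 → O_x = 4249.46 × 0.48481 = 2060 lb.
ΣF_y = 0: O_y + T·sin61° − 2100 − 1000 − 3000 = 0 → O_y = 6100 − 4249.46 × 0.87462 = 2383 lb.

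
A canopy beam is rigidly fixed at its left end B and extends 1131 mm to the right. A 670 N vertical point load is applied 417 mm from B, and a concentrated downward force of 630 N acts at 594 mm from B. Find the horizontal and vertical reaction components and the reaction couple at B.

ΣF_x = 0: B_x = 0.
ΣF_y = 0: B_y − 670 − 630 = 0 → B_y = 1300 N.
ΣM about B: M_B − 670·417 − 630·594 = 0 → M_B = 653600 N·mm.

B_x = 0, B_y = 1300 N, M_B = 653600 N·mm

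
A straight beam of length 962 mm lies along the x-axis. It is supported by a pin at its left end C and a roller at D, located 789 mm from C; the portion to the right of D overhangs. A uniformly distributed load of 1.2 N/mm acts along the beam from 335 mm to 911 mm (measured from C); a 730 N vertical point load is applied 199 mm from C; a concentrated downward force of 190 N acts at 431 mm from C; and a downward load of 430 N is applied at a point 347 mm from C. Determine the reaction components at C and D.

Resultant of the distributed load: 1.2 × 576 = 691.2 N at 623 mm from C.
Taking moments about C: D_y·789 − (1.2·576)·623 − 730·199 − 190·431 − 430·347 = 0 → D_y = 806987.6/789 = 1022.8 ≈ 1023 N.
ΣF_y = 0: C_y + 1022.8 − 1.2·576 − 730 − 190 − 430 = 0 → C_y = 1018 N.
ΣF_x = 0: no horizontal applied forces, so C_x = 0.

C_x = 0, C_y = 1018 N, D_y = 1023 N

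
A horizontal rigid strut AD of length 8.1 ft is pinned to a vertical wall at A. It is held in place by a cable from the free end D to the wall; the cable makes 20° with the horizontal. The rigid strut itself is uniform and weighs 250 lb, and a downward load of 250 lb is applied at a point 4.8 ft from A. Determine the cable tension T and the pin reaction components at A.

ΣM about A: T·sin20°·8.1 − 250·4.05 − 250·4.8 = 0 → T = 2212.5/(8.1·0.34202) = 798.632 ≈ 798.6 lb.
ΣF_x = 0: A_x − T·cos20° = 0 → A_x = 798.632 × 0.939693 = 750.5 lb.
ΣF_y = 0: A_y + T·sin20° − 250 − 250 = 0 → A_y = 500 − 798.632 × 0.34202 = 226.9 lb.

T = 798.6 lb, A_x = 750.5 lb, A_y = 226.9 lb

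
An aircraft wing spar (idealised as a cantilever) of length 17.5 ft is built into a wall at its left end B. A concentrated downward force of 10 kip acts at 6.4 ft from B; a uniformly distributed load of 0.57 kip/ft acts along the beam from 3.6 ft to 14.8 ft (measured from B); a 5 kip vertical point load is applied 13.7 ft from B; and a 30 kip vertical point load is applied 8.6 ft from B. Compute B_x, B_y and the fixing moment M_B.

B_x = 0, B_y = 51.38 kip, M_B = 449.2 kip·ft

Resultant of the distributed load: 0.57 × 11.2 = 6.384 kip at 9.2 ft from B.
ΣF_x = 0: B_x = 0.
ΣF_y = 0: B_y − 10 − 0.57·11.2 − 5 − 30 = 0 → B_y = 51.38 kip.
ΣM about B: M_B − 10·6.4 − (0.57·11.2)·9.2 − 5·13.7 − 30·8.6 = 0 → M_B = 449.2 kip·ft.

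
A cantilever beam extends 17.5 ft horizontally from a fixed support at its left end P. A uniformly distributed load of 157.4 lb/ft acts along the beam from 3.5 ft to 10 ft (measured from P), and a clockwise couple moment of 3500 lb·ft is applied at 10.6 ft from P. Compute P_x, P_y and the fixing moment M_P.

P_x = 0, P_y = 1023 lb, M_P = 10410 lb·ft

Resultant of the distributed load: 157.4 × 6.5 = 1023.1 lb at 6.75 ft from P.
ΣF_x = 0: P_x = 0.
ΣF_y = 0: P_y − 157.4·6.5 = 0 → P_y = 1023 lb.
ΣM about P: M_P − (157.4·6.5)·6.75 − 3500 = 0 → M_P = 10410 lb·ft.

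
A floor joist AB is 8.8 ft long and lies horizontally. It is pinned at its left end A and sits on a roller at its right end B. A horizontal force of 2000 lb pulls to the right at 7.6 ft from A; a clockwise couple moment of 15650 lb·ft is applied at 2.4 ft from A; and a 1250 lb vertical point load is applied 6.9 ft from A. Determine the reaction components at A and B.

A_x = -2000 lb, A_y = -1509 lb, B_y = 2759 lb

Moments about A: B_y·8.8 − 15650 − 1250·6.9 = 0 → B_y = 24275/8.8 = 2758.52 ≈ 2759 lb.
ΣF_y = 0: A_y + 2758.52 − 1250 = 0 → A_y = -1509 lb.
ΣF_x = 0: A_x + 2000 = 0 → A_x = -2000 lb.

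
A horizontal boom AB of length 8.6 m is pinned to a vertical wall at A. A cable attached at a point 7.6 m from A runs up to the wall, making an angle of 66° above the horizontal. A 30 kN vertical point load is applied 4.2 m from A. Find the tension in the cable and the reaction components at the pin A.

T = 18.15 kN, A_x = 7.381 kN, A_y = 13.42 kN

ΣM about A: T·sin66°·7.6 − 30·4.2 = 0 → T = 126/(7.6·0.913545) = 18.1479 ≈ 18.15 kN.
ΣF_x = 0: A_x − T·cos66° = 0 → A_x = 18.1479 × 0.406737 = 7.381 kN.
ΣF_y = 0: A_y + T·sin66° − 30 = 0 → A_y = 30 − 18.1479 × 0.913545 = 13.42 kN.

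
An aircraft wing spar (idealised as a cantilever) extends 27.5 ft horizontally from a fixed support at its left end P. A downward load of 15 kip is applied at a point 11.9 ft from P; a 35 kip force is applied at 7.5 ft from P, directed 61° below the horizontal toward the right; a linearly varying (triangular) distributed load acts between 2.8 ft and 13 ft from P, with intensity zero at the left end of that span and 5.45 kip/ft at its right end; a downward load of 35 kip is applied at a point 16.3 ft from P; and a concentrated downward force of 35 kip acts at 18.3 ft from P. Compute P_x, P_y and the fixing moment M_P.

P_x = -16.97 kip, P_y = 143.4 kip, M_P = 1886 kip·ft

Resultant of the triangular load: ½ × 5.45 × 10.2 = 27.795 kip, acting at 9.6 ft from P (one-third of the span from the peak).
ΣF_x = 0: P_x + 35·cos61° = 0 → P_x = -16.97 kip.
ΣF_y = 0: P_y − 15 − 35·sin61° − ½·5.45·10.2 − 35 − 35 = 0 → P_y = 143.4 kip.
ΣM about P: M_P − 15·11.9 − 35·sin61°·7.5 − (½·5.45·10.2)·9.6 − 35·16.3 − 35·18.3 = 0 → M_P = 1886 kip·ft.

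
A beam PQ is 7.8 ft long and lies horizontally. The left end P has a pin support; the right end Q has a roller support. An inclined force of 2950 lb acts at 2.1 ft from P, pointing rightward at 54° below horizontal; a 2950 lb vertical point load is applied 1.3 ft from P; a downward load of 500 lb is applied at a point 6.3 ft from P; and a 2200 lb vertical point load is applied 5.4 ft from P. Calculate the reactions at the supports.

P_x = -1734 lb, P_y = 4975 lb, Q_y = 3061 lb

Taking moments about P: Q_y·7.8 − 2950·sin54°·2.1 − 2950·1.3 − 500·6.3 − 2200·5.4 = 0 → Q_y = 23876.9/7.8 = 3061.14 ≈ 3061 lb.
ΣF_y = 0: P_y + 3061.14 − 2950·sin54° − 2950 − 500 − 2200 = 0 → P_y = 4975 lb.
ΣF_x = 0: P_x + 2950·cos54° = 0 → P_x = -1734 lb.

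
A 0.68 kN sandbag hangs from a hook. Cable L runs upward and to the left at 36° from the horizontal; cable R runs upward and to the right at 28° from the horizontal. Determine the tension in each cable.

T_L = 0.6680 kN, T_R = 0.6121 kN

ΣF_x = 0: −T_L·cos36° + T_R·cos28° = 0 → T_R = 0.916268·T_L.
ΣF_y = 0: T_L·sin36° + T_R·sin28° = 0.68.
Substitute: T_L·(0.587785 + 0.916268·0.469472) = 0.68 → T_L = 0.668011 ≈ 0.6680 kN.
Then T_R = 0.916268 × 0.668011 = 0.6121 kN.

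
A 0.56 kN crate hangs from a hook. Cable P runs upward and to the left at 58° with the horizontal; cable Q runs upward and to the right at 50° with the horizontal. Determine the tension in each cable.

T_P = 0.3785 kN, T_Q = 0.3120 kN

ΣF_x = 0: −T_P·cos58° + T_Q·cos50° = 0 → T_Q = 0.824408·T_P.
ΣF_y = 0: T_P·sin58° + T_Q·sin50° = 0.56.
Substitute: T_P·(0.848048 + 0.824408·0.766044) = 0.56 → T_P = 0.378486 ≈ 0.3785 kN.
Then T_Q = 0.824408 × 0.378486 = 0.3120 kN.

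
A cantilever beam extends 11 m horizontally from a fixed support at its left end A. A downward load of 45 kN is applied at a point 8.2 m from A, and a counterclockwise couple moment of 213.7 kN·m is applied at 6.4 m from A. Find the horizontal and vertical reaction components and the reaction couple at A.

A_x = 0, A_y = 45.00 kN, M_A = 155.3 kN·m

ΣF_x = 0: A_x = 0.
ΣF_y = 0: A_y − 45 = 0 → A_y = 45.00 kN.
ΣM about A: M_A − 45·8.2 + 213.7 = 0 → M_A = 155.3 kN·m.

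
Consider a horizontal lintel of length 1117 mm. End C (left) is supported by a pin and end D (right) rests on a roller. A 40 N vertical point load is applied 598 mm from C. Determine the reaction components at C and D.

C_x = 0, C_y = 18.59 N, D_y = 21.41 N

Taking moments about C: D_y·1117 − 40·598 = 0 → D_y = 23920/1117 = 21.4145 ≈ 21.41 N.
ΣF_y = 0: C_y + 21.4145 − 40 = 0 → C_y = 18.59 N.
ΣF_x = 0: no horizontal applied forces, so C_x = 0.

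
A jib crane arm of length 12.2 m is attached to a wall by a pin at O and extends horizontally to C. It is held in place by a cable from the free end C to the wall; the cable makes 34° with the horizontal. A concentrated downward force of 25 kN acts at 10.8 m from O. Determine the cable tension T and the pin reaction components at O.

T = 39.58 kN, O_x = 32.81 kN, O_y = 2.869 kN

ΣM about O: T·sin34°·12.2 − 25·10.8 = 0 → T = 270/(12.2·0.559193) = 39.5769 ≈ 39.58 kN.
ΣF_x = 0: O_x − T·cos34° = 0 → O_x = 39.5769 × 0.829038 = 32.81 kN.
ΣF_y = 0: O_y + T·sin34° − 25 = 0 → O_y = 25 − 39.5769 × 0.559193 = 2.869 kN.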